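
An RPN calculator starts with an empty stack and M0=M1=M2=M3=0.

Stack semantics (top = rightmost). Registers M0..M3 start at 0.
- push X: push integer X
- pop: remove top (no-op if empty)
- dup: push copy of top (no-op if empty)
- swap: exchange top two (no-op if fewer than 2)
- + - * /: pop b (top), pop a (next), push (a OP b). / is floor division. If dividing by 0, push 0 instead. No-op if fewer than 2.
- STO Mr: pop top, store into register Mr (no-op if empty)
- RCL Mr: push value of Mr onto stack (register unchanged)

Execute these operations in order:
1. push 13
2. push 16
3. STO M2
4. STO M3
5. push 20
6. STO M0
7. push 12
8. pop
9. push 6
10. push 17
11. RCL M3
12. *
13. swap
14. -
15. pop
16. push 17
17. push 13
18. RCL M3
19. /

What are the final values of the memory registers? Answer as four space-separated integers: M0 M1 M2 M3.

Answer: 20 0 16 13

Derivation:
After op 1 (push 13): stack=[13] mem=[0,0,0,0]
After op 2 (push 16): stack=[13,16] mem=[0,0,0,0]
After op 3 (STO M2): stack=[13] mem=[0,0,16,0]
After op 4 (STO M3): stack=[empty] mem=[0,0,16,13]
After op 5 (push 20): stack=[20] mem=[0,0,16,13]
After op 6 (STO M0): stack=[empty] mem=[20,0,16,13]
After op 7 (push 12): stack=[12] mem=[20,0,16,13]
After op 8 (pop): stack=[empty] mem=[20,0,16,13]
After op 9 (push 6): stack=[6] mem=[20,0,16,13]
After op 10 (push 17): stack=[6,17] mem=[20,0,16,13]
After op 11 (RCL M3): stack=[6,17,13] mem=[20,0,16,13]
After op 12 (*): stack=[6,221] mem=[20,0,16,13]
After op 13 (swap): stack=[221,6] mem=[20,0,16,13]
After op 14 (-): stack=[215] mem=[20,0,16,13]
After op 15 (pop): stack=[empty] mem=[20,0,16,13]
After op 16 (push 17): stack=[17] mem=[20,0,16,13]
After op 17 (push 13): stack=[17,13] mem=[20,0,16,13]
After op 18 (RCL M3): stack=[17,13,13] mem=[20,0,16,13]
After op 19 (/): stack=[17,1] mem=[20,0,16,13]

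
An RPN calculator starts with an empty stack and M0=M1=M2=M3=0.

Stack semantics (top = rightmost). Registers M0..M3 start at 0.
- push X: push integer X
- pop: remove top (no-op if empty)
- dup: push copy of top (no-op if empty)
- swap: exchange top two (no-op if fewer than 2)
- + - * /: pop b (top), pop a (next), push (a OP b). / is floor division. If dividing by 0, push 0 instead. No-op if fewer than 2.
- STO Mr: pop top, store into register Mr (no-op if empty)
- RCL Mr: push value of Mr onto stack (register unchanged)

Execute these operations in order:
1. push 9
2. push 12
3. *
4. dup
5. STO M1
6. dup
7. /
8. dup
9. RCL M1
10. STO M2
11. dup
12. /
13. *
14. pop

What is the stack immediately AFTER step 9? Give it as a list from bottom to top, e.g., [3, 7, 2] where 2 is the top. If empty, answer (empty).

After op 1 (push 9): stack=[9] mem=[0,0,0,0]
After op 2 (push 12): stack=[9,12] mem=[0,0,0,0]
After op 3 (*): stack=[108] mem=[0,0,0,0]
After op 4 (dup): stack=[108,108] mem=[0,0,0,0]
After op 5 (STO M1): stack=[108] mem=[0,108,0,0]
After op 6 (dup): stack=[108,108] mem=[0,108,0,0]
After op 7 (/): stack=[1] mem=[0,108,0,0]
After op 8 (dup): stack=[1,1] mem=[0,108,0,0]
After op 9 (RCL M1): stack=[1,1,108] mem=[0,108,0,0]

[1, 1, 108]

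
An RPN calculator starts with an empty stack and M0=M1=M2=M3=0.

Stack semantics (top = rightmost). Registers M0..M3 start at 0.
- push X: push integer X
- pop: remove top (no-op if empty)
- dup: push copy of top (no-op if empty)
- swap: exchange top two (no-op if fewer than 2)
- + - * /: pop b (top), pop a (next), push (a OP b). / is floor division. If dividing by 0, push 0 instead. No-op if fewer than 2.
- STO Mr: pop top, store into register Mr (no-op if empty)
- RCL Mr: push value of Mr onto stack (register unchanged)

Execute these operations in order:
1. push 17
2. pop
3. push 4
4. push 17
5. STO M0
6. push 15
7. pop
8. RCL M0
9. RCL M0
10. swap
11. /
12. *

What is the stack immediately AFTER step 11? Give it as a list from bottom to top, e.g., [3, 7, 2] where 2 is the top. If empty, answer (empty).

After op 1 (push 17): stack=[17] mem=[0,0,0,0]
After op 2 (pop): stack=[empty] mem=[0,0,0,0]
After op 3 (push 4): stack=[4] mem=[0,0,0,0]
After op 4 (push 17): stack=[4,17] mem=[0,0,0,0]
After op 5 (STO M0): stack=[4] mem=[17,0,0,0]
After op 6 (push 15): stack=[4,15] mem=[17,0,0,0]
After op 7 (pop): stack=[4] mem=[17,0,0,0]
After op 8 (RCL M0): stack=[4,17] mem=[17,0,0,0]
After op 9 (RCL M0): stack=[4,17,17] mem=[17,0,0,0]
After op 10 (swap): stack=[4,17,17] mem=[17,0,0,0]
After op 11 (/): stack=[4,1] mem=[17,0,0,0]

[4, 1]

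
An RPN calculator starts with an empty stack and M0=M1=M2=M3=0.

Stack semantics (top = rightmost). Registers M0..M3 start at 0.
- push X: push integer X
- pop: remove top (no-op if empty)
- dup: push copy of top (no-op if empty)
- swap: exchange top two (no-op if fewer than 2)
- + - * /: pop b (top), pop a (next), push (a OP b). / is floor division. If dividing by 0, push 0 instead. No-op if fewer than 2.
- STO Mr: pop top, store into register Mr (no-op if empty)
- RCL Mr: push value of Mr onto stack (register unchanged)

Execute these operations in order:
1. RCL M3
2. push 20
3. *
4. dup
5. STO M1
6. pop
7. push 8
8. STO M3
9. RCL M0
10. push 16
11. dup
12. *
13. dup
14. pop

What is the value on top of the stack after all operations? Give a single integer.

After op 1 (RCL M3): stack=[0] mem=[0,0,0,0]
After op 2 (push 20): stack=[0,20] mem=[0,0,0,0]
After op 3 (*): stack=[0] mem=[0,0,0,0]
After op 4 (dup): stack=[0,0] mem=[0,0,0,0]
After op 5 (STO M1): stack=[0] mem=[0,0,0,0]
After op 6 (pop): stack=[empty] mem=[0,0,0,0]
After op 7 (push 8): stack=[8] mem=[0,0,0,0]
After op 8 (STO M3): stack=[empty] mem=[0,0,0,8]
After op 9 (RCL M0): stack=[0] mem=[0,0,0,8]
After op 10 (push 16): stack=[0,16] mem=[0,0,0,8]
After op 11 (dup): stack=[0,16,16] mem=[0,0,0,8]
After op 12 (*): stack=[0,256] mem=[0,0,0,8]
After op 13 (dup): stack=[0,256,256] mem=[0,0,0,8]
After op 14 (pop): stack=[0,256] mem=[0,0,0,8]

Answer: 256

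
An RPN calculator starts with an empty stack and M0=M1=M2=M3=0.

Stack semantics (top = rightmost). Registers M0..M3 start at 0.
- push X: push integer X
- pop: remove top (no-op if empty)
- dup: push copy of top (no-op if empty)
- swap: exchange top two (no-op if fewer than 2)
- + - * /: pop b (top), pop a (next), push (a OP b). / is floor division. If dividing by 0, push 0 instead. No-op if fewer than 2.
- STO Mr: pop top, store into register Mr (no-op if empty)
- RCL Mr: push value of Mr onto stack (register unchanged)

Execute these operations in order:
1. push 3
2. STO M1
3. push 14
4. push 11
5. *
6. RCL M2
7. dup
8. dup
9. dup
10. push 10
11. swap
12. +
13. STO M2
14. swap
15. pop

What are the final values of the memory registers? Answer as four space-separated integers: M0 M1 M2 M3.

Answer: 0 3 10 0

Derivation:
After op 1 (push 3): stack=[3] mem=[0,0,0,0]
After op 2 (STO M1): stack=[empty] mem=[0,3,0,0]
After op 3 (push 14): stack=[14] mem=[0,3,0,0]
After op 4 (push 11): stack=[14,11] mem=[0,3,0,0]
After op 5 (*): stack=[154] mem=[0,3,0,0]
After op 6 (RCL M2): stack=[154,0] mem=[0,3,0,0]
After op 7 (dup): stack=[154,0,0] mem=[0,3,0,0]
After op 8 (dup): stack=[154,0,0,0] mem=[0,3,0,0]
After op 9 (dup): stack=[154,0,0,0,0] mem=[0,3,0,0]
After op 10 (push 10): stack=[154,0,0,0,0,10] mem=[0,3,0,0]
After op 11 (swap): stack=[154,0,0,0,10,0] mem=[0,3,0,0]
After op 12 (+): stack=[154,0,0,0,10] mem=[0,3,0,0]
After op 13 (STO M2): stack=[154,0,0,0] mem=[0,3,10,0]
After op 14 (swap): stack=[154,0,0,0] mem=[0,3,10,0]
After op 15 (pop): stack=[154,0,0] mem=[0,3,10,0]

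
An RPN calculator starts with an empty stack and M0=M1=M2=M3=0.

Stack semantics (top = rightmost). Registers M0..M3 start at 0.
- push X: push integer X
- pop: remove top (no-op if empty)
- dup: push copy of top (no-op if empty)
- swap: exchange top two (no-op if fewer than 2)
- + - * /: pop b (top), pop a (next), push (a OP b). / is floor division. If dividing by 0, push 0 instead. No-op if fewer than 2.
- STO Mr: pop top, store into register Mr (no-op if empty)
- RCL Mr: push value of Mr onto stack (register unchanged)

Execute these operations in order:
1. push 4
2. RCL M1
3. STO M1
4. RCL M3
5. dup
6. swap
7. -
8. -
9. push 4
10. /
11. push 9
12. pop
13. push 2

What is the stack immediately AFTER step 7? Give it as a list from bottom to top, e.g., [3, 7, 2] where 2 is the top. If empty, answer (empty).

After op 1 (push 4): stack=[4] mem=[0,0,0,0]
After op 2 (RCL M1): stack=[4,0] mem=[0,0,0,0]
After op 3 (STO M1): stack=[4] mem=[0,0,0,0]
After op 4 (RCL M3): stack=[4,0] mem=[0,0,0,0]
After op 5 (dup): stack=[4,0,0] mem=[0,0,0,0]
After op 6 (swap): stack=[4,0,0] mem=[0,0,0,0]
After op 7 (-): stack=[4,0] mem=[0,0,0,0]

[4, 0]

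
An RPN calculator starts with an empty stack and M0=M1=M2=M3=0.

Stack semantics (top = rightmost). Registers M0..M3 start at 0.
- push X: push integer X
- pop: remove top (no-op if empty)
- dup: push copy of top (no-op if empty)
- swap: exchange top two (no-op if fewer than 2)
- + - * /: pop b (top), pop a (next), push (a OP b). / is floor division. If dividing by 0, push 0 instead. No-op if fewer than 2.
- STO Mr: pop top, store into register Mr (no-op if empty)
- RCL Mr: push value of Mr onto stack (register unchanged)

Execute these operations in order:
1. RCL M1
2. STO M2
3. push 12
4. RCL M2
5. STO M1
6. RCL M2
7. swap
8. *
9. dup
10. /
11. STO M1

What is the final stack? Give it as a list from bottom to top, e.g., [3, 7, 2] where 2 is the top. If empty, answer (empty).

Answer: (empty)

Derivation:
After op 1 (RCL M1): stack=[0] mem=[0,0,0,0]
After op 2 (STO M2): stack=[empty] mem=[0,0,0,0]
After op 3 (push 12): stack=[12] mem=[0,0,0,0]
After op 4 (RCL M2): stack=[12,0] mem=[0,0,0,0]
After op 5 (STO M1): stack=[12] mem=[0,0,0,0]
After op 6 (RCL M2): stack=[12,0] mem=[0,0,0,0]
After op 7 (swap): stack=[0,12] mem=[0,0,0,0]
After op 8 (*): stack=[0] mem=[0,0,0,0]
After op 9 (dup): stack=[0,0] mem=[0,0,0,0]
After op 10 (/): stack=[0] mem=[0,0,0,0]
After op 11 (STO M1): stack=[empty] mem=[0,0,0,0]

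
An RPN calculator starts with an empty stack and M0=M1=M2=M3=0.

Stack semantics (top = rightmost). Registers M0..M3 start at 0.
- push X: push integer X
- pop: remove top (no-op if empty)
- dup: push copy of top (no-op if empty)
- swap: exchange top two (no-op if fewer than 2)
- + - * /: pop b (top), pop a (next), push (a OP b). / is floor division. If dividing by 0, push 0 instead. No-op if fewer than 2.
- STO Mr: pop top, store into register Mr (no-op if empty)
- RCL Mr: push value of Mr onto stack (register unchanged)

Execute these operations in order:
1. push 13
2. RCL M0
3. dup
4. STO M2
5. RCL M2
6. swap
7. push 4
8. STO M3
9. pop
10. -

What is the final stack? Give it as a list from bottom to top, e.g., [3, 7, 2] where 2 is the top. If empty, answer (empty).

Answer: [13]

Derivation:
After op 1 (push 13): stack=[13] mem=[0,0,0,0]
After op 2 (RCL M0): stack=[13,0] mem=[0,0,0,0]
After op 3 (dup): stack=[13,0,0] mem=[0,0,0,0]
After op 4 (STO M2): stack=[13,0] mem=[0,0,0,0]
After op 5 (RCL M2): stack=[13,0,0] mem=[0,0,0,0]
After op 6 (swap): stack=[13,0,0] mem=[0,0,0,0]
After op 7 (push 4): stack=[13,0,0,4] mem=[0,0,0,0]
After op 8 (STO M3): stack=[13,0,0] mem=[0,0,0,4]
After op 9 (pop): stack=[13,0] mem=[0,0,0,4]
After op 10 (-): stack=[13] mem=[0,0,0,4]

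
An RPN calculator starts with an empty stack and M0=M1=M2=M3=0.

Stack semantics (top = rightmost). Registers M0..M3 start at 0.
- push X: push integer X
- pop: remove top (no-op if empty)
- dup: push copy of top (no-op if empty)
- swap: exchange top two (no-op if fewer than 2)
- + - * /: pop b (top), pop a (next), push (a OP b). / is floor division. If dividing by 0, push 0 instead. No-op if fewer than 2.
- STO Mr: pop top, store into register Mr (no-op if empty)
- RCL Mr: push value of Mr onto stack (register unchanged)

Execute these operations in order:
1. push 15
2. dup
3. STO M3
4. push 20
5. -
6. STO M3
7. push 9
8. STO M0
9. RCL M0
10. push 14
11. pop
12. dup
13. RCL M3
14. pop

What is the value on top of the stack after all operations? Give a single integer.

Answer: 9

Derivation:
After op 1 (push 15): stack=[15] mem=[0,0,0,0]
After op 2 (dup): stack=[15,15] mem=[0,0,0,0]
After op 3 (STO M3): stack=[15] mem=[0,0,0,15]
After op 4 (push 20): stack=[15,20] mem=[0,0,0,15]
After op 5 (-): stack=[-5] mem=[0,0,0,15]
After op 6 (STO M3): stack=[empty] mem=[0,0,0,-5]
After op 7 (push 9): stack=[9] mem=[0,0,0,-5]
After op 8 (STO M0): stack=[empty] mem=[9,0,0,-5]
After op 9 (RCL M0): stack=[9] mem=[9,0,0,-5]
After op 10 (push 14): stack=[9,14] mem=[9,0,0,-5]
After op 11 (pop): stack=[9] mem=[9,0,0,-5]
After op 12 (dup): stack=[9,9] mem=[9,0,0,-5]
After op 13 (RCL M3): stack=[9,9,-5] mem=[9,0,0,-5]
After op 14 (pop): stack=[9,9] mem=[9,0,0,-5]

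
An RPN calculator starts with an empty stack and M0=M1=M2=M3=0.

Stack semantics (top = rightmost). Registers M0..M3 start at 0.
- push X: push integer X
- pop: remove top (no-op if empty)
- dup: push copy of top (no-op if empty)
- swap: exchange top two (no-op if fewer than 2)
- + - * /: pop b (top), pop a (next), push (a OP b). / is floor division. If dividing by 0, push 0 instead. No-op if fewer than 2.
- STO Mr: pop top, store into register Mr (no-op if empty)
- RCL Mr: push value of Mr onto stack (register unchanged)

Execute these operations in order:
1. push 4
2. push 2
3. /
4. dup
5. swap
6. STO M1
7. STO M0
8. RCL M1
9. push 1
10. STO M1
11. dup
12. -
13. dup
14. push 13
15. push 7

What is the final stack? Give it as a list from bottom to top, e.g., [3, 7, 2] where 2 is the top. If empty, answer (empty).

Answer: [0, 0, 13, 7]

Derivation:
After op 1 (push 4): stack=[4] mem=[0,0,0,0]
After op 2 (push 2): stack=[4,2] mem=[0,0,0,0]
After op 3 (/): stack=[2] mem=[0,0,0,0]
After op 4 (dup): stack=[2,2] mem=[0,0,0,0]
After op 5 (swap): stack=[2,2] mem=[0,0,0,0]
After op 6 (STO M1): stack=[2] mem=[0,2,0,0]
After op 7 (STO M0): stack=[empty] mem=[2,2,0,0]
After op 8 (RCL M1): stack=[2] mem=[2,2,0,0]
After op 9 (push 1): stack=[2,1] mem=[2,2,0,0]
After op 10 (STO M1): stack=[2] mem=[2,1,0,0]
After op 11 (dup): stack=[2,2] mem=[2,1,0,0]
After op 12 (-): stack=[0] mem=[2,1,0,0]
After op 13 (dup): stack=[0,0] mem=[2,1,0,0]
After op 14 (push 13): stack=[0,0,13] mem=[2,1,0,0]
After op 15 (push 7): stack=[0,0,13,7] mem=[2,1,0,0]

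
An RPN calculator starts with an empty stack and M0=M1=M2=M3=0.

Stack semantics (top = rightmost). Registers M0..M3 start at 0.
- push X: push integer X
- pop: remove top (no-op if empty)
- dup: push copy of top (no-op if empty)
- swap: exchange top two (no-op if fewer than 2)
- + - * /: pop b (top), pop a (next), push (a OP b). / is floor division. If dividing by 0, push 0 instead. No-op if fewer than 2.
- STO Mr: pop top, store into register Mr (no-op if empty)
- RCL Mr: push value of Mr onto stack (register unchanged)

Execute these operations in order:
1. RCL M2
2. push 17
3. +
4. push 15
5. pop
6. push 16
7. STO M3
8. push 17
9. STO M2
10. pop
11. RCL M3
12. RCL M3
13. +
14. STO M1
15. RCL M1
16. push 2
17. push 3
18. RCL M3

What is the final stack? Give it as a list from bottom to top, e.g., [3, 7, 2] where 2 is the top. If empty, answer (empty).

After op 1 (RCL M2): stack=[0] mem=[0,0,0,0]
After op 2 (push 17): stack=[0,17] mem=[0,0,0,0]
After op 3 (+): stack=[17] mem=[0,0,0,0]
After op 4 (push 15): stack=[17,15] mem=[0,0,0,0]
After op 5 (pop): stack=[17] mem=[0,0,0,0]
After op 6 (push 16): stack=[17,16] mem=[0,0,0,0]
After op 7 (STO M3): stack=[17] mem=[0,0,0,16]
After op 8 (push 17): stack=[17,17] mem=[0,0,0,16]
After op 9 (STO M2): stack=[17] mem=[0,0,17,16]
After op 10 (pop): stack=[empty] mem=[0,0,17,16]
After op 11 (RCL M3): stack=[16] mem=[0,0,17,16]
After op 12 (RCL M3): stack=[16,16] mem=[0,0,17,16]
After op 13 (+): stack=[32] mem=[0,0,17,16]
After op 14 (STO M1): stack=[empty] mem=[0,32,17,16]
After op 15 (RCL M1): stack=[32] mem=[0,32,17,16]
After op 16 (push 2): stack=[32,2] mem=[0,32,17,16]
After op 17 (push 3): stack=[32,2,3] mem=[0,32,17,16]
After op 18 (RCL M3): stack=[32,2,3,16] mem=[0,32,17,16]

Answer: [32, 2, 3, 16]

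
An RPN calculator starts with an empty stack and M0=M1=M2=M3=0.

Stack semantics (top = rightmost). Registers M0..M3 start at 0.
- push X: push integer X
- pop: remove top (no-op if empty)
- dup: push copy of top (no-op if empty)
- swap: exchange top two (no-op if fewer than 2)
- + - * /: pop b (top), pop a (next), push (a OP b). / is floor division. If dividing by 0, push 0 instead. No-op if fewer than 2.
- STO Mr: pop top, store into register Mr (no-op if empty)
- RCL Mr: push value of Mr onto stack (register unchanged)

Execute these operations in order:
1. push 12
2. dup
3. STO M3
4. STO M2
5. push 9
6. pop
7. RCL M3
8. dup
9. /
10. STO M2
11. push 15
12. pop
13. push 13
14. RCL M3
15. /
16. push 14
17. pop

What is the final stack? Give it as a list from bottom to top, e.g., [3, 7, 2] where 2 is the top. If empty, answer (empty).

After op 1 (push 12): stack=[12] mem=[0,0,0,0]
After op 2 (dup): stack=[12,12] mem=[0,0,0,0]
After op 3 (STO M3): stack=[12] mem=[0,0,0,12]
After op 4 (STO M2): stack=[empty] mem=[0,0,12,12]
After op 5 (push 9): stack=[9] mem=[0,0,12,12]
After op 6 (pop): stack=[empty] mem=[0,0,12,12]
After op 7 (RCL M3): stack=[12] mem=[0,0,12,12]
After op 8 (dup): stack=[12,12] mem=[0,0,12,12]
After op 9 (/): stack=[1] mem=[0,0,12,12]
After op 10 (STO M2): stack=[empty] mem=[0,0,1,12]
After op 11 (push 15): stack=[15] mem=[0,0,1,12]
After op 12 (pop): stack=[empty] mem=[0,0,1,12]
After op 13 (push 13): stack=[13] mem=[0,0,1,12]
After op 14 (RCL M3): stack=[13,12] mem=[0,0,1,12]
After op 15 (/): stack=[1] mem=[0,0,1,12]
After op 16 (push 14): stack=[1,14] mem=[0,0,1,12]
After op 17 (pop): stack=[1] mem=[0,0,1,12]

Answer: [1]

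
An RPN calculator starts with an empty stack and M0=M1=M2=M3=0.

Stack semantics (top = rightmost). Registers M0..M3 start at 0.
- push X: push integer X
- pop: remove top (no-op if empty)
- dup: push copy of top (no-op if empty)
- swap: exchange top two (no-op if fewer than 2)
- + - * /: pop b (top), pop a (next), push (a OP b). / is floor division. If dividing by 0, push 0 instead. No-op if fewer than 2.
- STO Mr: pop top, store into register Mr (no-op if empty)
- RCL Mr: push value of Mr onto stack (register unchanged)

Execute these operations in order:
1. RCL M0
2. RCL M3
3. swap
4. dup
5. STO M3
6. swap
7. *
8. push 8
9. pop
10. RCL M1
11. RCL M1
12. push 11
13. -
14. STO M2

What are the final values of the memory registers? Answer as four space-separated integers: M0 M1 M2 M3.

Answer: 0 0 -11 0

Derivation:
After op 1 (RCL M0): stack=[0] mem=[0,0,0,0]
After op 2 (RCL M3): stack=[0,0] mem=[0,0,0,0]
After op 3 (swap): stack=[0,0] mem=[0,0,0,0]
After op 4 (dup): stack=[0,0,0] mem=[0,0,0,0]
After op 5 (STO M3): stack=[0,0] mem=[0,0,0,0]
After op 6 (swap): stack=[0,0] mem=[0,0,0,0]
After op 7 (*): stack=[0] mem=[0,0,0,0]
After op 8 (push 8): stack=[0,8] mem=[0,0,0,0]
After op 9 (pop): stack=[0] mem=[0,0,0,0]
After op 10 (RCL M1): stack=[0,0] mem=[0,0,0,0]
After op 11 (RCL M1): stack=[0,0,0] mem=[0,0,0,0]
After op 12 (push 11): stack=[0,0,0,11] mem=[0,0,0,0]
After op 13 (-): stack=[0,0,-11] mem=[0,0,0,0]
After op 14 (STO M2): stack=[0,0] mem=[0,0,-11,0]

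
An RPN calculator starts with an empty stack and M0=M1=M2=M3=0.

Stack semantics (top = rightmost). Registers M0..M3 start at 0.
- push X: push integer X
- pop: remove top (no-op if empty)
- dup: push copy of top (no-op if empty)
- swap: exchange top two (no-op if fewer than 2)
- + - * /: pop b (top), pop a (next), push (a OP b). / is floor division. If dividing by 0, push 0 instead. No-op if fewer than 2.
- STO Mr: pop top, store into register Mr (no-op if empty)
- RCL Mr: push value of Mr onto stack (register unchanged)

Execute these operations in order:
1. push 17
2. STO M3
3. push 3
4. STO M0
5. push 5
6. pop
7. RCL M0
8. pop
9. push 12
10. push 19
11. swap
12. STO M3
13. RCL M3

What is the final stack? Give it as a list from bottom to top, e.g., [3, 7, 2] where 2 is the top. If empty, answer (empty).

After op 1 (push 17): stack=[17] mem=[0,0,0,0]
After op 2 (STO M3): stack=[empty] mem=[0,0,0,17]
After op 3 (push 3): stack=[3] mem=[0,0,0,17]
After op 4 (STO M0): stack=[empty] mem=[3,0,0,17]
After op 5 (push 5): stack=[5] mem=[3,0,0,17]
After op 6 (pop): stack=[empty] mem=[3,0,0,17]
After op 7 (RCL M0): stack=[3] mem=[3,0,0,17]
After op 8 (pop): stack=[empty] mem=[3,0,0,17]
After op 9 (push 12): stack=[12] mem=[3,0,0,17]
After op 10 (push 19): stack=[12,19] mem=[3,0,0,17]
After op 11 (swap): stack=[19,12] mem=[3,0,0,17]
After op 12 (STO M3): stack=[19] mem=[3,0,0,12]
After op 13 (RCL M3): stack=[19,12] mem=[3,0,0,12]

Answer: [19, 12]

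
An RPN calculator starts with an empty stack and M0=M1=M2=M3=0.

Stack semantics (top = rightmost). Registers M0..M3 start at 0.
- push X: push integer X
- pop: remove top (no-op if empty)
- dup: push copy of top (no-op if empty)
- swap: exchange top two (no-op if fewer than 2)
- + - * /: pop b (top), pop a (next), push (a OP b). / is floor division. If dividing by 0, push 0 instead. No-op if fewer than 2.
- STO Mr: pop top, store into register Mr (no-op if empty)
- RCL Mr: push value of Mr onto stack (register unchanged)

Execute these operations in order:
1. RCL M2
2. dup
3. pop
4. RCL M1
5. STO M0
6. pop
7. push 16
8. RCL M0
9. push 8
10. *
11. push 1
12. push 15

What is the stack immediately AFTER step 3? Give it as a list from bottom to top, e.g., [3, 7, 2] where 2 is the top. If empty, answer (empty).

After op 1 (RCL M2): stack=[0] mem=[0,0,0,0]
After op 2 (dup): stack=[0,0] mem=[0,0,0,0]
After op 3 (pop): stack=[0] mem=[0,0,0,0]

[0]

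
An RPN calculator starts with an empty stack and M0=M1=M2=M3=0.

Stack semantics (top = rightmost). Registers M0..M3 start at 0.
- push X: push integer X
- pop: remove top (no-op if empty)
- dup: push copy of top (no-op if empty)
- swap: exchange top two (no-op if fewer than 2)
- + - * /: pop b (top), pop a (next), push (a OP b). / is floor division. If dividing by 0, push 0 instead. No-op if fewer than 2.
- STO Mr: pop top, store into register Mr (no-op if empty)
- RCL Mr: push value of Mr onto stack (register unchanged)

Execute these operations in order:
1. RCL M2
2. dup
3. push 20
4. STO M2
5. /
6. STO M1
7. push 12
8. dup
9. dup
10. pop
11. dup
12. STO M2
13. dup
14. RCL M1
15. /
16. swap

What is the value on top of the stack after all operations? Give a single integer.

After op 1 (RCL M2): stack=[0] mem=[0,0,0,0]
After op 2 (dup): stack=[0,0] mem=[0,0,0,0]
After op 3 (push 20): stack=[0,0,20] mem=[0,0,0,0]
After op 4 (STO M2): stack=[0,0] mem=[0,0,20,0]
After op 5 (/): stack=[0] mem=[0,0,20,0]
After op 6 (STO M1): stack=[empty] mem=[0,0,20,0]
After op 7 (push 12): stack=[12] mem=[0,0,20,0]
After op 8 (dup): stack=[12,12] mem=[0,0,20,0]
After op 9 (dup): stack=[12,12,12] mem=[0,0,20,0]
After op 10 (pop): stack=[12,12] mem=[0,0,20,0]
After op 11 (dup): stack=[12,12,12] mem=[0,0,20,0]
After op 12 (STO M2): stack=[12,12] mem=[0,0,12,0]
After op 13 (dup): stack=[12,12,12] mem=[0,0,12,0]
After op 14 (RCL M1): stack=[12,12,12,0] mem=[0,0,12,0]
After op 15 (/): stack=[12,12,0] mem=[0,0,12,0]
After op 16 (swap): stack=[12,0,12] mem=[0,0,12,0]

Answer: 12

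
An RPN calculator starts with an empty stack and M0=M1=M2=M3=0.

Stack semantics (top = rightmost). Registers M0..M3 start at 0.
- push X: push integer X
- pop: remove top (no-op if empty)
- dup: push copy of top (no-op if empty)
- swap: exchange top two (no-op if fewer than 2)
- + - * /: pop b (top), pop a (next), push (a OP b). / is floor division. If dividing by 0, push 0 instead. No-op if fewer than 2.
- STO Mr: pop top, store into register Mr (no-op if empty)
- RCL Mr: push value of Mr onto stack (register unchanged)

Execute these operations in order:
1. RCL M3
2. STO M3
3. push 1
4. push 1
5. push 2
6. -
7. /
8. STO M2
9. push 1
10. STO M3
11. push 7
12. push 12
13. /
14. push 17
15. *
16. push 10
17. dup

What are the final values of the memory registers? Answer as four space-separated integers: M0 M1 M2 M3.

After op 1 (RCL M3): stack=[0] mem=[0,0,0,0]
After op 2 (STO M3): stack=[empty] mem=[0,0,0,0]
After op 3 (push 1): stack=[1] mem=[0,0,0,0]
After op 4 (push 1): stack=[1,1] mem=[0,0,0,0]
After op 5 (push 2): stack=[1,1,2] mem=[0,0,0,0]
After op 6 (-): stack=[1,-1] mem=[0,0,0,0]
After op 7 (/): stack=[-1] mem=[0,0,0,0]
After op 8 (STO M2): stack=[empty] mem=[0,0,-1,0]
After op 9 (push 1): stack=[1] mem=[0,0,-1,0]
After op 10 (STO M3): stack=[empty] mem=[0,0,-1,1]
After op 11 (push 7): stack=[7] mem=[0,0,-1,1]
After op 12 (push 12): stack=[7,12] mem=[0,0,-1,1]
After op 13 (/): stack=[0] mem=[0,0,-1,1]
After op 14 (push 17): stack=[0,17] mem=[0,0,-1,1]
After op 15 (*): stack=[0] mem=[0,0,-1,1]
After op 16 (push 10): stack=[0,10] mem=[0,0,-1,1]
After op 17 (dup): stack=[0,10,10] mem=[0,0,-1,1]

Answer: 0 0 -1 1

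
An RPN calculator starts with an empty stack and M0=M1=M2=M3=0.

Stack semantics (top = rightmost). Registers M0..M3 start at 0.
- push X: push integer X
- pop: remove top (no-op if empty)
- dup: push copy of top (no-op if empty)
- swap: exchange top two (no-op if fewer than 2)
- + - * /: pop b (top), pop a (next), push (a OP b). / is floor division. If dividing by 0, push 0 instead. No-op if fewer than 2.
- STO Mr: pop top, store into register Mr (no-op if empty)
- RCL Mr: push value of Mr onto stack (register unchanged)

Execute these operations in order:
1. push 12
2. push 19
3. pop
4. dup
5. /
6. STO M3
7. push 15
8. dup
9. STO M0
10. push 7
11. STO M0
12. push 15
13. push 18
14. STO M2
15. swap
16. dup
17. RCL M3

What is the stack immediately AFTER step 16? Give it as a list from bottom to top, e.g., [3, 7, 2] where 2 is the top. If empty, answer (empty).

After op 1 (push 12): stack=[12] mem=[0,0,0,0]
After op 2 (push 19): stack=[12,19] mem=[0,0,0,0]
After op 3 (pop): stack=[12] mem=[0,0,0,0]
After op 4 (dup): stack=[12,12] mem=[0,0,0,0]
After op 5 (/): stack=[1] mem=[0,0,0,0]
After op 6 (STO M3): stack=[empty] mem=[0,0,0,1]
After op 7 (push 15): stack=[15] mem=[0,0,0,1]
After op 8 (dup): stack=[15,15] mem=[0,0,0,1]
After op 9 (STO M0): stack=[15] mem=[15,0,0,1]
After op 10 (push 7): stack=[15,7] mem=[15,0,0,1]
After op 11 (STO M0): stack=[15] mem=[7,0,0,1]
After op 12 (push 15): stack=[15,15] mem=[7,0,0,1]
After op 13 (push 18): stack=[15,15,18] mem=[7,0,0,1]
After op 14 (STO M2): stack=[15,15] mem=[7,0,18,1]
After op 15 (swap): stack=[15,15] mem=[7,0,18,1]
After op 16 (dup): stack=[15,15,15] mem=[7,0,18,1]

[15, 15, 15]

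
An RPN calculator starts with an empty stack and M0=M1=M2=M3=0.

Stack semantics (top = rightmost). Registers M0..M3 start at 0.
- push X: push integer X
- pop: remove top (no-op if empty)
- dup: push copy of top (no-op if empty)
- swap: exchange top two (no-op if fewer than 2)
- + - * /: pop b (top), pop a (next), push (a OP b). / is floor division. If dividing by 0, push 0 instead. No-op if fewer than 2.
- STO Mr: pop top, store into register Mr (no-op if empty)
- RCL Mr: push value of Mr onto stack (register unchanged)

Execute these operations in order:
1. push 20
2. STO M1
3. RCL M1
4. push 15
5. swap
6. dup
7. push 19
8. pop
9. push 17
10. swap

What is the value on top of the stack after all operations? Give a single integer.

Answer: 20

Derivation:
After op 1 (push 20): stack=[20] mem=[0,0,0,0]
After op 2 (STO M1): stack=[empty] mem=[0,20,0,0]
After op 3 (RCL M1): stack=[20] mem=[0,20,0,0]
After op 4 (push 15): stack=[20,15] mem=[0,20,0,0]
After op 5 (swap): stack=[15,20] mem=[0,20,0,0]
After op 6 (dup): stack=[15,20,20] mem=[0,20,0,0]
After op 7 (push 19): stack=[15,20,20,19] mem=[0,20,0,0]
After op 8 (pop): stack=[15,20,20] mem=[0,20,0,0]
After op 9 (push 17): stack=[15,20,20,17] mem=[0,20,0,0]
After op 10 (swap): stack=[15,20,17,20] mem=[0,20,0,0]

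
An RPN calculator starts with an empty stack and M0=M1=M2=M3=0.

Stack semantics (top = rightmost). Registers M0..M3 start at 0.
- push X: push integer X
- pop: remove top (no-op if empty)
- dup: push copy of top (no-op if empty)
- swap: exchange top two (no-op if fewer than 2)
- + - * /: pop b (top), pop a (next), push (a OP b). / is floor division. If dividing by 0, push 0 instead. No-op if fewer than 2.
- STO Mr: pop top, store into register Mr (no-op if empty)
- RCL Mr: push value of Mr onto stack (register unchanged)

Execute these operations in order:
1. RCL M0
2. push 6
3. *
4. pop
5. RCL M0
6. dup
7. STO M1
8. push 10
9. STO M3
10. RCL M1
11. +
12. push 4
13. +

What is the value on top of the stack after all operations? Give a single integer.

After op 1 (RCL M0): stack=[0] mem=[0,0,0,0]
After op 2 (push 6): stack=[0,6] mem=[0,0,0,0]
After op 3 (*): stack=[0] mem=[0,0,0,0]
After op 4 (pop): stack=[empty] mem=[0,0,0,0]
After op 5 (RCL M0): stack=[0] mem=[0,0,0,0]
After op 6 (dup): stack=[0,0] mem=[0,0,0,0]
After op 7 (STO M1): stack=[0] mem=[0,0,0,0]
After op 8 (push 10): stack=[0,10] mem=[0,0,0,0]
After op 9 (STO M3): stack=[0] mem=[0,0,0,10]
After op 10 (RCL M1): stack=[0,0] mem=[0,0,0,10]
After op 11 (+): stack=[0] mem=[0,0,0,10]
After op 12 (push 4): stack=[0,4] mem=[0,0,0,10]
After op 13 (+): stack=[4] mem=[0,0,0,10]

Answer: 4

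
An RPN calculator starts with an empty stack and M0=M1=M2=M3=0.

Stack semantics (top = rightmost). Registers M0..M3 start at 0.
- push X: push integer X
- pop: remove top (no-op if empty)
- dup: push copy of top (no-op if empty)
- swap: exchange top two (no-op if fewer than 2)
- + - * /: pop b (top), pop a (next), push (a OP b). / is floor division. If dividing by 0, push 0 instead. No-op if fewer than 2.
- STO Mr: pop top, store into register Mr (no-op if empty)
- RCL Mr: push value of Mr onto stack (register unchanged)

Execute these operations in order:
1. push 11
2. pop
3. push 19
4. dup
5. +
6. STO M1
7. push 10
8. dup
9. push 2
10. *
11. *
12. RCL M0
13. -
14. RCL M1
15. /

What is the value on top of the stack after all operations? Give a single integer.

After op 1 (push 11): stack=[11] mem=[0,0,0,0]
After op 2 (pop): stack=[empty] mem=[0,0,0,0]
After op 3 (push 19): stack=[19] mem=[0,0,0,0]
After op 4 (dup): stack=[19,19] mem=[0,0,0,0]
After op 5 (+): stack=[38] mem=[0,0,0,0]
After op 6 (STO M1): stack=[empty] mem=[0,38,0,0]
After op 7 (push 10): stack=[10] mem=[0,38,0,0]
After op 8 (dup): stack=[10,10] mem=[0,38,0,0]
After op 9 (push 2): stack=[10,10,2] mem=[0,38,0,0]
After op 10 (*): stack=[10,20] mem=[0,38,0,0]
After op 11 (*): stack=[200] mem=[0,38,0,0]
After op 12 (RCL M0): stack=[200,0] mem=[0,38,0,0]
After op 13 (-): stack=[200] mem=[0,38,0,0]
After op 14 (RCL M1): stack=[200,38] mem=[0,38,0,0]
After op 15 (/): stack=[5] mem=[0,38,0,0]

Answer: 5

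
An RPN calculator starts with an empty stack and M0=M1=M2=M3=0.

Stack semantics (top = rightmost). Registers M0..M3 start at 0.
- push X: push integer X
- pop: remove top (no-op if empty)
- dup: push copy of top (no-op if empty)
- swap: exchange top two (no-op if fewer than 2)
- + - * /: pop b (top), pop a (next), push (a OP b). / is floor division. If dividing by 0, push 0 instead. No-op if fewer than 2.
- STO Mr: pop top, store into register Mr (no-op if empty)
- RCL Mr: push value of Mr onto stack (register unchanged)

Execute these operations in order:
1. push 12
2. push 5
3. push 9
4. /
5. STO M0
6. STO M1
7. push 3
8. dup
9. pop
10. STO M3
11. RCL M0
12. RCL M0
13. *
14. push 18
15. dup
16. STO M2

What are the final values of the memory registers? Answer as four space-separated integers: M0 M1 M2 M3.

After op 1 (push 12): stack=[12] mem=[0,0,0,0]
After op 2 (push 5): stack=[12,5] mem=[0,0,0,0]
After op 3 (push 9): stack=[12,5,9] mem=[0,0,0,0]
After op 4 (/): stack=[12,0] mem=[0,0,0,0]
After op 5 (STO M0): stack=[12] mem=[0,0,0,0]
After op 6 (STO M1): stack=[empty] mem=[0,12,0,0]
After op 7 (push 3): stack=[3] mem=[0,12,0,0]
After op 8 (dup): stack=[3,3] mem=[0,12,0,0]
After op 9 (pop): stack=[3] mem=[0,12,0,0]
After op 10 (STO M3): stack=[empty] mem=[0,12,0,3]
After op 11 (RCL M0): stack=[0] mem=[0,12,0,3]
After op 12 (RCL M0): stack=[0,0] mem=[0,12,0,3]
After op 13 (*): stack=[0] mem=[0,12,0,3]
After op 14 (push 18): stack=[0,18] mem=[0,12,0,3]
After op 15 (dup): stack=[0,18,18] mem=[0,12,0,3]
After op 16 (STO M2): stack=[0,18] mem=[0,12,18,3]

Answer: 0 12 18 3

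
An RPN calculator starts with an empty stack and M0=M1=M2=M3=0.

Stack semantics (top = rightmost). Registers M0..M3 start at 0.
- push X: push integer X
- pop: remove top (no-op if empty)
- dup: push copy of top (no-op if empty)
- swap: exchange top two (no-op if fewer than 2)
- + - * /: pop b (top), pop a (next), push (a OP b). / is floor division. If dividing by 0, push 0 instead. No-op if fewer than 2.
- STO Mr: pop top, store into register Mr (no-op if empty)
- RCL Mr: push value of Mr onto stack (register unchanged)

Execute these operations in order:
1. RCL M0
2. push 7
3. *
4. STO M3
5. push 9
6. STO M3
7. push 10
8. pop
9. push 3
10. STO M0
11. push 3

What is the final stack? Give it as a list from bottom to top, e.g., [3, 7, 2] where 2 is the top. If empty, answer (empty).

Answer: [3]

Derivation:
After op 1 (RCL M0): stack=[0] mem=[0,0,0,0]
After op 2 (push 7): stack=[0,7] mem=[0,0,0,0]
After op 3 (*): stack=[0] mem=[0,0,0,0]
After op 4 (STO M3): stack=[empty] mem=[0,0,0,0]
After op 5 (push 9): stack=[9] mem=[0,0,0,0]
After op 6 (STO M3): stack=[empty] mem=[0,0,0,9]
After op 7 (push 10): stack=[10] mem=[0,0,0,9]
After op 8 (pop): stack=[empty] mem=[0,0,0,9]
After op 9 (push 3): stack=[3] mem=[0,0,0,9]
After op 10 (STO M0): stack=[empty] mem=[3,0,0,9]
After op 11 (push 3): stack=[3] mem=[3,0,0,9]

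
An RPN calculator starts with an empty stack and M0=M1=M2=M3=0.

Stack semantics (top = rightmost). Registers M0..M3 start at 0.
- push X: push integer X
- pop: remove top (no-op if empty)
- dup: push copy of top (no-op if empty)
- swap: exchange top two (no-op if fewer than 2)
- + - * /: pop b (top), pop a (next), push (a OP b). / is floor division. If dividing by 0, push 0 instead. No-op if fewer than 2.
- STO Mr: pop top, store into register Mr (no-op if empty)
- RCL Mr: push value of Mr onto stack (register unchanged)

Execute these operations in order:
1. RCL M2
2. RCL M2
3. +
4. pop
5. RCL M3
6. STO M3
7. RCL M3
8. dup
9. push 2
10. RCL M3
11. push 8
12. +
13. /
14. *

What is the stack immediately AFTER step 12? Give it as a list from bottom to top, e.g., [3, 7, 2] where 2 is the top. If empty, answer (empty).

After op 1 (RCL M2): stack=[0] mem=[0,0,0,0]
After op 2 (RCL M2): stack=[0,0] mem=[0,0,0,0]
After op 3 (+): stack=[0] mem=[0,0,0,0]
After op 4 (pop): stack=[empty] mem=[0,0,0,0]
After op 5 (RCL M3): stack=[0] mem=[0,0,0,0]
After op 6 (STO M3): stack=[empty] mem=[0,0,0,0]
After op 7 (RCL M3): stack=[0] mem=[0,0,0,0]
After op 8 (dup): stack=[0,0] mem=[0,0,0,0]
After op 9 (push 2): stack=[0,0,2] mem=[0,0,0,0]
After op 10 (RCL M3): stack=[0,0,2,0] mem=[0,0,0,0]
After op 11 (push 8): stack=[0,0,2,0,8] mem=[0,0,0,0]
After op 12 (+): stack=[0,0,2,8] mem=[0,0,0,0]

[0, 0, 2, 8]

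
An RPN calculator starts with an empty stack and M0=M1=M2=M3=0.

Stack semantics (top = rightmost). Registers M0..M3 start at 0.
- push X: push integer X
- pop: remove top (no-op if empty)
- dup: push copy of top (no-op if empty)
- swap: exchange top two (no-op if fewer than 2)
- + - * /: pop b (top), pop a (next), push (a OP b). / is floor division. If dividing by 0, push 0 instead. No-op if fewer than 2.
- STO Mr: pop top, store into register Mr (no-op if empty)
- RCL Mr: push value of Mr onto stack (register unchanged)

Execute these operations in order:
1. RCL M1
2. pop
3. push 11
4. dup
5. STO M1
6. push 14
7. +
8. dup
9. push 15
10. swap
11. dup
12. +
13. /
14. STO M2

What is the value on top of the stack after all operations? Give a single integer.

After op 1 (RCL M1): stack=[0] mem=[0,0,0,0]
After op 2 (pop): stack=[empty] mem=[0,0,0,0]
After op 3 (push 11): stack=[11] mem=[0,0,0,0]
After op 4 (dup): stack=[11,11] mem=[0,0,0,0]
After op 5 (STO M1): stack=[11] mem=[0,11,0,0]
After op 6 (push 14): stack=[11,14] mem=[0,11,0,0]
After op 7 (+): stack=[25] mem=[0,11,0,0]
After op 8 (dup): stack=[25,25] mem=[0,11,0,0]
After op 9 (push 15): stack=[25,25,15] mem=[0,11,0,0]
After op 10 (swap): stack=[25,15,25] mem=[0,11,0,0]
After op 11 (dup): stack=[25,15,25,25] mem=[0,11,0,0]
After op 12 (+): stack=[25,15,50] mem=[0,11,0,0]
After op 13 (/): stack=[25,0] mem=[0,11,0,0]
After op 14 (STO M2): stack=[25] mem=[0,11,0,0]

Answer: 25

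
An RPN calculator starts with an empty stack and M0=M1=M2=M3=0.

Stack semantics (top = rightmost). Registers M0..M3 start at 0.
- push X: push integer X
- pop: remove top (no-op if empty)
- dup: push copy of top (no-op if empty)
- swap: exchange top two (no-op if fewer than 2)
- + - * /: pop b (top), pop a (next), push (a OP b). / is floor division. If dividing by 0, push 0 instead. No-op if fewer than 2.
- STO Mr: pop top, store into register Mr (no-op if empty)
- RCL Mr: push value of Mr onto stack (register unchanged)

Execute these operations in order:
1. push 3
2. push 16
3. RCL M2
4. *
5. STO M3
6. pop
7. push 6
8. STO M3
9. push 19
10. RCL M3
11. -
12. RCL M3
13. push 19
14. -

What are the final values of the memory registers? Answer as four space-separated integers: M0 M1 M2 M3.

Answer: 0 0 0 6

Derivation:
After op 1 (push 3): stack=[3] mem=[0,0,0,0]
After op 2 (push 16): stack=[3,16] mem=[0,0,0,0]
After op 3 (RCL M2): stack=[3,16,0] mem=[0,0,0,0]
After op 4 (*): stack=[3,0] mem=[0,0,0,0]
After op 5 (STO M3): stack=[3] mem=[0,0,0,0]
After op 6 (pop): stack=[empty] mem=[0,0,0,0]
After op 7 (push 6): stack=[6] mem=[0,0,0,0]
After op 8 (STO M3): stack=[empty] mem=[0,0,0,6]
After op 9 (push 19): stack=[19] mem=[0,0,0,6]
After op 10 (RCL M3): stack=[19,6] mem=[0,0,0,6]
After op 11 (-): stack=[13] mem=[0,0,0,6]
After op 12 (RCL M3): stack=[13,6] mem=[0,0,0,6]
After op 13 (push 19): stack=[13,6,19] mem=[0,0,0,6]
After op 14 (-): stack=[13,-13] mem=[0,0,0,6]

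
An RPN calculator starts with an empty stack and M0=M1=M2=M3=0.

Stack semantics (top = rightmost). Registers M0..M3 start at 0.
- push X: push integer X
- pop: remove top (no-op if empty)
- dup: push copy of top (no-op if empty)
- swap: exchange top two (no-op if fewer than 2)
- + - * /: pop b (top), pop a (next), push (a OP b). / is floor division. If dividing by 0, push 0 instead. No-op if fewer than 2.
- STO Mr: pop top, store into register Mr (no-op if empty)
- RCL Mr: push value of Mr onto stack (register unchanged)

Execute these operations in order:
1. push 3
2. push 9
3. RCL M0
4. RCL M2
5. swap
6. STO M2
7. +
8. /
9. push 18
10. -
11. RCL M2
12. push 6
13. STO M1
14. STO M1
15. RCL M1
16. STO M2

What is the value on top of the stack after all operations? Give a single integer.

Answer: -18

Derivation:
After op 1 (push 3): stack=[3] mem=[0,0,0,0]
After op 2 (push 9): stack=[3,9] mem=[0,0,0,0]
After op 3 (RCL M0): stack=[3,9,0] mem=[0,0,0,0]
After op 4 (RCL M2): stack=[3,9,0,0] mem=[0,0,0,0]
After op 5 (swap): stack=[3,9,0,0] mem=[0,0,0,0]
After op 6 (STO M2): stack=[3,9,0] mem=[0,0,0,0]
After op 7 (+): stack=[3,9] mem=[0,0,0,0]
After op 8 (/): stack=[0] mem=[0,0,0,0]
After op 9 (push 18): stack=[0,18] mem=[0,0,0,0]
After op 10 (-): stack=[-18] mem=[0,0,0,0]
After op 11 (RCL M2): stack=[-18,0] mem=[0,0,0,0]
After op 12 (push 6): stack=[-18,0,6] mem=[0,0,0,0]
After op 13 (STO M1): stack=[-18,0] mem=[0,6,0,0]
After op 14 (STO M1): stack=[-18] mem=[0,0,0,0]
After op 15 (RCL M1): stack=[-18,0] mem=[0,0,0,0]
After op 16 (STO M2): stack=[-18] mem=[0,0,0,0]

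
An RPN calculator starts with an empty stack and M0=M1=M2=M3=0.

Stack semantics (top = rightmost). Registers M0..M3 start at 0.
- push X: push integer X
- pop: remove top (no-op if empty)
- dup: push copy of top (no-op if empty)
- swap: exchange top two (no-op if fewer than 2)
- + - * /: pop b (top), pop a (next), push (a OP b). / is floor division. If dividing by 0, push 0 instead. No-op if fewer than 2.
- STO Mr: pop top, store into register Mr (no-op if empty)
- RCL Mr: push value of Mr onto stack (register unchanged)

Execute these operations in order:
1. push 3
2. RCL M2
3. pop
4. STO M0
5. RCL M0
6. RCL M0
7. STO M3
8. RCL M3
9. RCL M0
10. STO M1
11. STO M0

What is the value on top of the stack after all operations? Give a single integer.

After op 1 (push 3): stack=[3] mem=[0,0,0,0]
After op 2 (RCL M2): stack=[3,0] mem=[0,0,0,0]
After op 3 (pop): stack=[3] mem=[0,0,0,0]
After op 4 (STO M0): stack=[empty] mem=[3,0,0,0]
After op 5 (RCL M0): stack=[3] mem=[3,0,0,0]
After op 6 (RCL M0): stack=[3,3] mem=[3,0,0,0]
After op 7 (STO M3): stack=[3] mem=[3,0,0,3]
After op 8 (RCL M3): stack=[3,3] mem=[3,0,0,3]
After op 9 (RCL M0): stack=[3,3,3] mem=[3,0,0,3]
After op 10 (STO M1): stack=[3,3] mem=[3,3,0,3]
After op 11 (STO M0): stack=[3] mem=[3,3,0,3]

Answer: 3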